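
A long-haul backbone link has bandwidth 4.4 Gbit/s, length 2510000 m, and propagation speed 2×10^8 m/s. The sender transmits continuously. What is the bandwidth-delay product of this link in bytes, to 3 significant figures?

Propagation delay = 2510000 / 200000000 = 0.01255 s.
BDP = R × t_prop = 4400000000 × 0.01255 = 55220000 bits.
In bytes: 55220000/8 = 6900000 bytes.

6900000 bytes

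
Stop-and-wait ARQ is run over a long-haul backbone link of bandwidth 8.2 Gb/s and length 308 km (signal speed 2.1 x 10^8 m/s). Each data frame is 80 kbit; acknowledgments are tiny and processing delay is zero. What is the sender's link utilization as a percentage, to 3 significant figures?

t_tx = L/R = 80000/8.2e+09 = 9.7561e-06 s.
t_prop = 308000/210000000 = 0.00146667 s; RTT = 0.00293333 s.
Cycle = t_tx + RTT = 0.00294309 s.
Utilization = t_tx / cycle = 9.7561e-06/0.00294309 = 0.331 %.

0.331 %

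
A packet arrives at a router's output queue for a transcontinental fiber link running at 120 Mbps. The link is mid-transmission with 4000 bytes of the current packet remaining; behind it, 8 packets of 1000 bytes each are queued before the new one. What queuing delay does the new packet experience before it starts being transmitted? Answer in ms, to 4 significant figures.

0.8000 ms

Each queued packet: L/R = 8000/120000000 = 0.0666667 ms.
8 queued → 0.533333 ms.
Plus remaining 32000 bits of current packet: 0.266667 ms.
Queuing delay = 0.8000 ms.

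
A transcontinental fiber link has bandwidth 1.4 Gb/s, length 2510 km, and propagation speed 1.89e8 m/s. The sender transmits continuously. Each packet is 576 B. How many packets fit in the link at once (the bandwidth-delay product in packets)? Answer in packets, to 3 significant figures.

Propagation delay = 2510000 / 189000000 = 0.0132804 s.
BDP = R × t_prop = 1400000000 × 0.0132804 = 18592600 bits.
In packets of 4608 bits: 4030 packets.

4030 packets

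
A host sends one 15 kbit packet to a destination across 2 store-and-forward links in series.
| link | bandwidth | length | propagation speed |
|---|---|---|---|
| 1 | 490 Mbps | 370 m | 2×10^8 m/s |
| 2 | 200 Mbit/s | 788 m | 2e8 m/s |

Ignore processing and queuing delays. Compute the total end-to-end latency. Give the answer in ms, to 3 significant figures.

0.111 ms

L = 15000 bits.
Transmission delays (L/R per hop): 0.0306122, 0.075 ms; sum = 0.105612 ms.
Propagation delays (d/s per hop): 0.00185, 0.00394 ms; sum = 0.00579 ms.
End-to-end = 0.111 ms.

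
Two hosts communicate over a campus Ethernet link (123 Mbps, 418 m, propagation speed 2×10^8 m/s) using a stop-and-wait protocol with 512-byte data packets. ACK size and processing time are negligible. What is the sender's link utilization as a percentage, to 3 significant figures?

88.8 %

t_tx = L/R = 4096/123000000 = 3.33008e-05 s.
t_prop = 418/200000000 = 2.09e-06 s; RTT = 4.18e-06 s.
Cycle = t_tx + RTT = 3.74808e-05 s.
Utilization = t_tx / cycle = 3.33008e-05/3.74808e-05 = 88.8 %.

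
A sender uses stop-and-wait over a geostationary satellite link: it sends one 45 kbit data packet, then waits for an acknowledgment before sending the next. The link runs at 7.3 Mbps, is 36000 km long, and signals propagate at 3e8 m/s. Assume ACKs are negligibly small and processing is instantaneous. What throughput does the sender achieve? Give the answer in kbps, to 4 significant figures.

182.8 kbps

t_tx = L/R = 45000/7300000 = 0.00616438 s.
t_prop = 36000000/300000000 = 0.12 s; RTT = 0.24 s.
Cycle = t_tx + RTT = 0.246164 s.
Throughput = L / cycle = 45000 / 0.246164 = 182.8 kbps.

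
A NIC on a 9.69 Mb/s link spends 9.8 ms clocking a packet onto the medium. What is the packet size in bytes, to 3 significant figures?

11900 bytes

L = R × t_tx = 9690000 b/s × 0.0098 s = 94962 bits.
In bytes: 94962 / 8 = 11900 bytes.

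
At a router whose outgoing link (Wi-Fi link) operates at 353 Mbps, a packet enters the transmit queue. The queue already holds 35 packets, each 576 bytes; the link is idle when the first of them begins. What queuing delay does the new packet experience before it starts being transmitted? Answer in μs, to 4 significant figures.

456.9 μs

Each queued packet: L/R = 4608/353000000 = 13.0538 μs.
35 queued → 456.884 μs.
Queuing delay = 456.9 μs.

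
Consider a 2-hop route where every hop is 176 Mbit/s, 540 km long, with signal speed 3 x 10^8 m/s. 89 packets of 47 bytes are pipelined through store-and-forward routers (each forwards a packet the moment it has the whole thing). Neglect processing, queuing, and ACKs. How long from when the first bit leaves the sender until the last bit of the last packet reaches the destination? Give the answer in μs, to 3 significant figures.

3790 μs

Per-hop transmission t_tx = L/R = 376/176000000 = 2.13636 μs.
Per-hop propagation t_prop = 540000/300000000 = 1800 μs.
Pipeline fill: first packet needs 2·t_tx to clear all hops; remaining 88 packets each add one t_tx.
Total = (2+89-1)·t_tx + 2·t_prop = 90·2.13636 + 2·1800 = 3790 μs.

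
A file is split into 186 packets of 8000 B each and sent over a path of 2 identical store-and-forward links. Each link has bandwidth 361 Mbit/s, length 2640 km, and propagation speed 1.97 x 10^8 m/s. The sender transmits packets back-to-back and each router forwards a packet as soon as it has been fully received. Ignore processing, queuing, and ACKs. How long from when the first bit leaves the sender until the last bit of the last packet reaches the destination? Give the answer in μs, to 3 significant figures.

60000 μs

Per-hop transmission t_tx = L/R = 64000/361000000 = 177.285 μs.
Per-hop propagation t_prop = 2640000/197000000 = 13401 μs.
Pipeline fill: first packet needs 2·t_tx to clear all hops; remaining 185 packets each add one t_tx.
Total = (2+186-1)·t_tx + 2·t_prop = 187·177.285 + 2·13401 = 60000 μs.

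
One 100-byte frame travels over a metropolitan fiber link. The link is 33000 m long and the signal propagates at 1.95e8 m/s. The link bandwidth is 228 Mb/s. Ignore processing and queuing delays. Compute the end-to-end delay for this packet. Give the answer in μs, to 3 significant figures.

L = 100 × 8 = 800 bits.
Transmission delay = L/R = 800 / 228000000 = 3.50877 μs.
Propagation delay = d/s = 33000 m / 195000000 m/s = 169.231 μs.
Total = 173 μs.

173 μs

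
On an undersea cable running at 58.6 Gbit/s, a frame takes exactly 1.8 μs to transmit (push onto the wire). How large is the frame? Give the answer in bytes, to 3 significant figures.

L = R × t_tx = 58600000000 b/s × 1.8e-06 s = 105480 bits.
In bytes: 105480 / 8 = 13200 bytes.

13200 bytes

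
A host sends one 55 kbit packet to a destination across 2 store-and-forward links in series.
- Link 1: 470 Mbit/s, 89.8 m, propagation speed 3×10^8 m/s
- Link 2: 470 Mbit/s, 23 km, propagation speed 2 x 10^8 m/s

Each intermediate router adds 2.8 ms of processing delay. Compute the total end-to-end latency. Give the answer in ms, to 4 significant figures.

L = 55000 bits.
Transmission delay per hop = L/R = 55000/470000000 = 0.117021 ms; 2 hops → 0.234043 ms.
Propagation delays (d/s per hop): 0.000299333, 0.115 ms; sum = 0.115299 ms.
Processing at 1 router(s): 1 × 2.8 ms = 2.8 ms.
End-to-end = 3.149 ms.

3.149 ms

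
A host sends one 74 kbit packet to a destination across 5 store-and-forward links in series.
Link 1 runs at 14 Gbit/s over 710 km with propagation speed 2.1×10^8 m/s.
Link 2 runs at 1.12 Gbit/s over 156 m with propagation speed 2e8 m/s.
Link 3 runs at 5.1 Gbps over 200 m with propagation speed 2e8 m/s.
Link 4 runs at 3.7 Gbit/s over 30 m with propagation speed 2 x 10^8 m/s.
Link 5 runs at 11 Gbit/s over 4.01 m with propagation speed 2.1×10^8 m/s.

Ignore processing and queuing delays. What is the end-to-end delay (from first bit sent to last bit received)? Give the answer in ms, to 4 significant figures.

3.495 ms

L = 74000 bits.
Transmission delays (L/R per hop): 0.00528571, 0.0660714, 0.0145098, 0.02, 0.00672727 ms; sum = 0.112594 ms.
Propagation delays (d/s per hop): 3.38095, 0.00078, 0.001, 0.00015, 1.90952e-05 ms; sum = 3.3829 ms.
End-to-end = 3.495 ms.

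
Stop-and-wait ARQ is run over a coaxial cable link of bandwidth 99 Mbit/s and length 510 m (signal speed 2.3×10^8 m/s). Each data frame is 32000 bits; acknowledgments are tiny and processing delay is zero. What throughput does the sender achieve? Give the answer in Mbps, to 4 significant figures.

97.66 Mbps

t_tx = L/R = 32000/99000000 = 0.000323232 s.
t_prop = 510/2.3e+08 = 2.21739e-06 s; RTT = 4.43478e-06 s.
Cycle = t_tx + RTT = 0.000327667 s.
Throughput = L / cycle = 32000 / 0.000327667 = 97.66 Mbps.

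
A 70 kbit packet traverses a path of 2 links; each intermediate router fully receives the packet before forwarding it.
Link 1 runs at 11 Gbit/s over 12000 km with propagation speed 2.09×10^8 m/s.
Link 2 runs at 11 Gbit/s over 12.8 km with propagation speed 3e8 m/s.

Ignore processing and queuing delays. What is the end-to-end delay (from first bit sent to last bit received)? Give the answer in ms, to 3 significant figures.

L = 70000 bits.
Transmission delay per hop = L/R = 70000/11000000000 = 0.00636364 ms; 2 hops → 0.0127273 ms.
Propagation delays (d/s per hop): 57.4163, 0.0426667 ms; sum = 57.4589 ms.
End-to-end = 57.5 ms.

57.5 ms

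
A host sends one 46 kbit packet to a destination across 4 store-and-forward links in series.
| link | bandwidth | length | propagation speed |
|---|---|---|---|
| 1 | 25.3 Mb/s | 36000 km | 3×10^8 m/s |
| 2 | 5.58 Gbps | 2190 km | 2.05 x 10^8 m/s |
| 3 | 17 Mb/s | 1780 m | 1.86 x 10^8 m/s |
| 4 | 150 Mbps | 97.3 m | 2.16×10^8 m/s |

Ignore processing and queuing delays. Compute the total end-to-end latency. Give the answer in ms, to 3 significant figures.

L = 46000 bits.
Transmission delays (L/R per hop): 1.81818, 0.00824373, 2.70588, 0.306667 ms; sum = 4.83897 ms.
Propagation delays (d/s per hop): 120, 10.6829, 0.00956989, 0.000450463 ms; sum = 130.693 ms.
End-to-end = 136 ms.

136 ms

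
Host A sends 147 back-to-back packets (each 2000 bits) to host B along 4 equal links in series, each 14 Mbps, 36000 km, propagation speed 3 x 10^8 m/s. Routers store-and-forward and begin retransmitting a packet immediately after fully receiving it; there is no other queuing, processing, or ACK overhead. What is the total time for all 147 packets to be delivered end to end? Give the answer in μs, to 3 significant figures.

Per-hop transmission t_tx = L/R = 2000/14000000 = 142.857 μs.
Per-hop propagation t_prop = 36000000/300000000 = 120000 μs.
Pipeline fill: first packet needs 4·t_tx to clear all hops; remaining 146 packets each add one t_tx.
Total = (4+147-1)·t_tx + 4·t_prop = 150·142.857 + 4·120000 = 501000 μs.

501000 μs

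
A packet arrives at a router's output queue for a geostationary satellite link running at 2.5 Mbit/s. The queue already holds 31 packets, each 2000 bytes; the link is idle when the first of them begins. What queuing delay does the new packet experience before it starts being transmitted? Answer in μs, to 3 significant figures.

198000 μs

Each queued packet: L/R = 16000/2500000 = 6400 μs.
31 queued → 198400 μs.
Queuing delay = 198000 μs.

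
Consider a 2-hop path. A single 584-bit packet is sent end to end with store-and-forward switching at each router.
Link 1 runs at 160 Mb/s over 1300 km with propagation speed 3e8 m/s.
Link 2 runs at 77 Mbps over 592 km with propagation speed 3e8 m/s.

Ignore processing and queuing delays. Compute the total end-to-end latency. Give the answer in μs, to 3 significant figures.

6320 μs

Transmission delays (L/R per hop): 3.65, 7.58442 μs; sum = 11.2344 μs.
Propagation delays (d/s per hop): 4333.33, 1973.33 μs; sum = 6306.67 μs.
End-to-end = 6320 μs.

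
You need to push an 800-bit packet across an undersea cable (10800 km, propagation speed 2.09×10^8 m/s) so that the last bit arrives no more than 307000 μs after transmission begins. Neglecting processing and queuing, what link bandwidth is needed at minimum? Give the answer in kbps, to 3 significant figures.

3.13 kbps

Propagation delay = 10800000 / 209000000 = 51674.6 μs.
Transmission budget = 307000 − 51674.6 = 255325 μs.
R ≥ L / t_tx = 800 bits / 0.255325 s = 3.13 kbps.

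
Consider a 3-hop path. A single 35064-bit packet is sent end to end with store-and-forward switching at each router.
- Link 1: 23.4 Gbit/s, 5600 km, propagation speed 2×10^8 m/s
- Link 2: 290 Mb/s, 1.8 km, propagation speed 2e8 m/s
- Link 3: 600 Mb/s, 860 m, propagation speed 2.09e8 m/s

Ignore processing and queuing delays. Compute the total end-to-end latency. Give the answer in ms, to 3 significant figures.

28.2 ms

Transmission delays (L/R per hop): 0.00149846, 0.12091, 0.05844 ms; sum = 0.180849 ms.
Propagation delays (d/s per hop): 28, 0.009, 0.00411483 ms; sum = 28.0131 ms.
End-to-end = 28.2 ms.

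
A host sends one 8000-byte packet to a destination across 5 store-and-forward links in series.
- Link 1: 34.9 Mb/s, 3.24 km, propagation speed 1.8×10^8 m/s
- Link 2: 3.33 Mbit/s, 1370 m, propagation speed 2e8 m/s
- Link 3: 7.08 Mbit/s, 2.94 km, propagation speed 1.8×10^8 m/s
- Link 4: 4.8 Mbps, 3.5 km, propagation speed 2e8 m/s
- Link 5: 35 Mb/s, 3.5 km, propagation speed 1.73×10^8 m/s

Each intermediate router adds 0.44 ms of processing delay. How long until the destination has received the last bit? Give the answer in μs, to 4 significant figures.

47090 μs

L = 8000 × 8 = 64000 bits.
Transmission delays (L/R per hop): 1833.81, 19219.2, 9039.55, 13333.3, 1828.57 μs; sum = 45254.5 μs.
Propagation delays (d/s per hop): 18, 6.85, 16.3333, 17.5, 20.2312 μs; sum = 78.9145 μs.
Processing at 4 router(s): 4 × 0.44 ms = 1760 μs.
End-to-end = 47090 μs.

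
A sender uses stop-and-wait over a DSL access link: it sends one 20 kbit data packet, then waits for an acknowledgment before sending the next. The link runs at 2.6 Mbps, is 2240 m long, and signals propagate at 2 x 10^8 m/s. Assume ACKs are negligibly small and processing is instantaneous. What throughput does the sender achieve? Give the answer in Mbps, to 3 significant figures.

t_tx = L/R = 20000/2600000 = 0.00769231 s.
t_prop = 2240/200000000 = 1.12e-05 s; RTT = 2.24e-05 s.
Cycle = t_tx + RTT = 0.00771471 s.
Throughput = L / cycle = 20000 / 0.00771471 = 2.59 Mbps.

2.59 Mbps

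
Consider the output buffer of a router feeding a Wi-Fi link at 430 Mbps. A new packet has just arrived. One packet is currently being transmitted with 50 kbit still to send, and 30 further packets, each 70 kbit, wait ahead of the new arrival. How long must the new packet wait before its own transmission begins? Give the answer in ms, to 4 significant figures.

5.000 ms

Each queued packet: L/R = 70000/430000000 = 0.162791 ms.
30 queued → 4.88372 ms.
Plus remaining 50000 bits of current packet: 0.116279 ms.
Queuing delay = 5.000 ms.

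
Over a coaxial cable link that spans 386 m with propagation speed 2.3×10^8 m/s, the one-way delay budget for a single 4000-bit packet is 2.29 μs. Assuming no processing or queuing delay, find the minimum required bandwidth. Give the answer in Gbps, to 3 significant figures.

6.54 Gbps

Propagation delay = 386 / 2.3e+08 = 1.67826 μs.
Transmission budget = 2.29 − 1.67826 = 0.611739 μs.
R ≥ L / t_tx = 4000 bits / 6.11739e-07 s = 6.54 Gbps.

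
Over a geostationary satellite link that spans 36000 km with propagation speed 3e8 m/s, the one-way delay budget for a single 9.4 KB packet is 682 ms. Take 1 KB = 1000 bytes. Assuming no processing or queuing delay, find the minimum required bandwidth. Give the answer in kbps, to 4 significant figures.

133.8 kbps

L = 75200 bits.
Propagation delay = 36000000 / 300000000 = 120 ms.
Transmission budget = 682 − 120 = 562 ms.
R ≥ L / t_tx = 75200 bits / 0.562 s = 133.8 kbps.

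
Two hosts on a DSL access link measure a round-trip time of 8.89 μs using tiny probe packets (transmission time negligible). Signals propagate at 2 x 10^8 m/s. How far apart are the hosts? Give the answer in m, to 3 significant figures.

One-way propagation = RTT/2 = 4.445 μs.
d = s × t = 200000000 × 4.445e-06 = 889 m.

889 m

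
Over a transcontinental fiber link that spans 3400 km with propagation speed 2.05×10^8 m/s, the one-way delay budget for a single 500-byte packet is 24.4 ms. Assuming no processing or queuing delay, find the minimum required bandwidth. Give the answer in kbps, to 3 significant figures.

512 kbps

L = 4000 bits.
Propagation delay = 3400000 / 2.05e+08 = 16.5854 ms.
Transmission budget = 24.4 − 16.5854 = 7.81463 ms.
R ≥ L / t_tx = 4000 bits / 0.00781463 s = 512 kbps.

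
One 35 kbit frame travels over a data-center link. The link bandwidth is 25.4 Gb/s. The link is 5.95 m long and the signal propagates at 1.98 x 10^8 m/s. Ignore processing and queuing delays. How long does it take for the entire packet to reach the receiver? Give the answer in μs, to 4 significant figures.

1.408 μs

L = 35000 bits.
Transmission delay = L/R = 35000 / 25400000000 = 1.37795 μs.
Propagation delay = d/s = 5.95 m / 198000000 m/s = 0.0300505 μs.
Total = 1.408 μs.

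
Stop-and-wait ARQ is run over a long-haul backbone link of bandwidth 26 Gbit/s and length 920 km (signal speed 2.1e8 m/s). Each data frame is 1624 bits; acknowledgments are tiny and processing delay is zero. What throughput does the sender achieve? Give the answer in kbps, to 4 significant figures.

185.3 kbps

t_tx = L/R = 1624/26000000000 = 6.24615e-08 s.
t_prop = 920000/210000000 = 0.00438095 s; RTT = 0.0087619 s.
Cycle = t_tx + RTT = 0.00876197 s.
Throughput = L / cycle = 1624 / 0.00876197 = 185.3 kbps.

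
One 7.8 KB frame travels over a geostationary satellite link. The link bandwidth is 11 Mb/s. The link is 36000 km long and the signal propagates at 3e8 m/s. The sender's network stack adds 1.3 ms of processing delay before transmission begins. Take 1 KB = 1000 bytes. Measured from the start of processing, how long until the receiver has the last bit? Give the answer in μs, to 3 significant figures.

L = 62400 bits.
Transmission delay = L/R = 62400 / 11000000 = 5672.73 μs.
Propagation delay = d/s = 36000000 m / 300000000 m/s = 120000 μs.
Plus processing delay 1.3 ms = 1300 μs.
Total = 127000 μs.

127000 μs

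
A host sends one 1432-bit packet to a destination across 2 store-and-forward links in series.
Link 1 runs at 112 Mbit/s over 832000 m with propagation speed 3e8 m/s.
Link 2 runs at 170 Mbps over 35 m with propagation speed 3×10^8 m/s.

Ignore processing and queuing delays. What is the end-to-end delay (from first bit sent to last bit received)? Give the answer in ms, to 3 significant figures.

Transmission delays (L/R per hop): 0.0127857, 0.00842353 ms; sum = 0.0212092 ms.
Propagation delays (d/s per hop): 2.77333, 0.000116667 ms; sum = 2.77345 ms.
End-to-end = 2.79 ms.

2.79 ms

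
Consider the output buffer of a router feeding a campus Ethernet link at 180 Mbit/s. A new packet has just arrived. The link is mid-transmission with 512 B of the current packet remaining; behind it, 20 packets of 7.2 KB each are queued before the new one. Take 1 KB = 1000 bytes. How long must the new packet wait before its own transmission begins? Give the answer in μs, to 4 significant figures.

6423 μs

Each queued packet: L/R = 57600/180000000 = 320 μs.
20 queued → 6400 μs.
Plus remaining 4096 bits of current packet: 22.7556 μs.
Queuing delay = 6423 μs.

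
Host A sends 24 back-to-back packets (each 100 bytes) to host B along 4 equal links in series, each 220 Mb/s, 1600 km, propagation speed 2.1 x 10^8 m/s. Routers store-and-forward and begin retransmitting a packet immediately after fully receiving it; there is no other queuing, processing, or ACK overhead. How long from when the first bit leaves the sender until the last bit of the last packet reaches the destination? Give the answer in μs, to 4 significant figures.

Per-hop transmission t_tx = L/R = 800/220000000 = 3.63636 μs.
Per-hop propagation t_prop = 1600000/210000000 = 7619.05 μs.
Pipeline fill: first packet needs 4·t_tx to clear all hops; remaining 23 packets each add one t_tx.
Total = (4+24-1)·t_tx + 4·t_prop = 27·3.63636 + 4·7619.05 = 30570 μs.

30570 μs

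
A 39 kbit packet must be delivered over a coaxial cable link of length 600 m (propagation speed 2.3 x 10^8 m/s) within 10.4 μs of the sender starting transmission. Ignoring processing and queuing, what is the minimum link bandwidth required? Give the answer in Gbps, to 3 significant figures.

Propagation delay = 600 / 2.3e+08 = 2.6087 μs.
Transmission budget = 10.4 − 2.6087 = 7.7913 μs.
R ≥ L / t_tx = 39000 bits / 7.7913e-06 s = 5.01 Gbps.

5.01 Gbps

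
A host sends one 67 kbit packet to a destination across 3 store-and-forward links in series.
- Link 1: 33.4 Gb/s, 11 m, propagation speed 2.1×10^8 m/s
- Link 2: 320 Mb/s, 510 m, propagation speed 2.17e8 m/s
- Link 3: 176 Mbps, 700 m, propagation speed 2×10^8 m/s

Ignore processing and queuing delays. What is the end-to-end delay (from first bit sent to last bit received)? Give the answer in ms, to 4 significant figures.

0.5980 ms

L = 67000 bits.
Transmission delays (L/R per hop): 0.00200599, 0.209375, 0.380682 ms; sum = 0.592063 ms.
Propagation delays (d/s per hop): 5.2381e-05, 0.00235023, 0.0035 ms; sum = 0.00590261 ms.
End-to-end = 0.5980 ms.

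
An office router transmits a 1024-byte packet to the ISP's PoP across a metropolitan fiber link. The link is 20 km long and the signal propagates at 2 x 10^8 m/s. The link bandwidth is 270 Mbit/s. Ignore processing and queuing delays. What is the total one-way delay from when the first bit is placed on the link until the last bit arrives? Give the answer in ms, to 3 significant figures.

0.130 ms

L = 1024 × 8 = 8192 bits.
Transmission delay = L/R = 8192 / 270000000 = 0.0303407 ms.
Propagation delay = d/s = 20000 m / 200000000 m/s = 0.1 ms.
Total = 0.130 ms.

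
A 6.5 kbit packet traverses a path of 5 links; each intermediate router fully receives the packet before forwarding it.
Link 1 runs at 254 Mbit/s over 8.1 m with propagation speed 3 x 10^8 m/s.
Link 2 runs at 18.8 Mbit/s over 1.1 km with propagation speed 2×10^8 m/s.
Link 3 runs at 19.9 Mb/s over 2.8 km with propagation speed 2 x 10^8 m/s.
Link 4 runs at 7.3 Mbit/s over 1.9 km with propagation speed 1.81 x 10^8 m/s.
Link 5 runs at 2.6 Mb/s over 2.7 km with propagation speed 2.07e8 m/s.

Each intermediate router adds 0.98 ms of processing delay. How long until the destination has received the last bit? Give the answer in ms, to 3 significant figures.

L = 6500 bits.
Transmission delays (L/R per hop): 0.0255906, 0.345745, 0.326633, 0.890411, 2.5 ms; sum = 4.08838 ms.
Propagation delays (d/s per hop): 2.7e-05, 0.0055, 0.014, 0.0104972, 0.0130435 ms; sum = 0.0430677 ms.
Processing at 4 router(s): 4 × 0.98 ms = 3.92 ms.
End-to-end = 8.05 ms.

8.05 ms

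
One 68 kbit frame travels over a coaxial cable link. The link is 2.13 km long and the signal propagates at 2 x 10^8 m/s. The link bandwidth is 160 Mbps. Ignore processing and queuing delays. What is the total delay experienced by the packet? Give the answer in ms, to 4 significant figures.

0.4357 ms

L = 68000 bits.
Transmission delay = L/R = 68000 / 160000000 = 0.425 ms.
Propagation delay = d/s = 2130 m / 200000000 m/s = 0.01065 ms.
Total = 0.4357 ms.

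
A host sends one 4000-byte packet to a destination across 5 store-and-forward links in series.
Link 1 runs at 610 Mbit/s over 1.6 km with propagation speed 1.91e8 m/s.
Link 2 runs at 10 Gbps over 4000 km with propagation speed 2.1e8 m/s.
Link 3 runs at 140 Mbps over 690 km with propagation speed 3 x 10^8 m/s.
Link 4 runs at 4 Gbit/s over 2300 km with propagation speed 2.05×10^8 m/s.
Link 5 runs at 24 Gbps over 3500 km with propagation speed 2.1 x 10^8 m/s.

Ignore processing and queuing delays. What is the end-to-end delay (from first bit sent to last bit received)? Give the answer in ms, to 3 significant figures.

49.5 ms

L = 4000 × 8 = 32000 bits.
Transmission delays (L/R per hop): 0.052459, 0.0032, 0.228571, 0.008, 0.00133333 ms; sum = 0.293564 ms.
Propagation delays (d/s per hop): 0.00837696, 19.0476, 2.3, 11.2195, 16.6667 ms; sum = 49.2422 ms.
End-to-end = 49.5 ms.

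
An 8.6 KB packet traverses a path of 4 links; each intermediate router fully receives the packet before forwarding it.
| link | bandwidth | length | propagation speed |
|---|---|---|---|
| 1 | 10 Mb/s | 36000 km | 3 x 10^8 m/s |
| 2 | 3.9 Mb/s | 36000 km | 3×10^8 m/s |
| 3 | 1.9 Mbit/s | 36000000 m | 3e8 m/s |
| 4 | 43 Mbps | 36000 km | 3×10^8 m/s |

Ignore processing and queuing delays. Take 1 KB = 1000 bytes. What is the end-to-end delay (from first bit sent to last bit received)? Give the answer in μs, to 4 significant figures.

L = 68800 bits.
Transmission delays (L/R per hop): 6880, 17641, 36210.5, 1600 μs; sum = 62331.6 μs.
Propagation delays (d/s per hop): 120000, 120000, 120000, 120000 μs; sum = 480000 μs.
End-to-end = 542300 μs.

542300 μs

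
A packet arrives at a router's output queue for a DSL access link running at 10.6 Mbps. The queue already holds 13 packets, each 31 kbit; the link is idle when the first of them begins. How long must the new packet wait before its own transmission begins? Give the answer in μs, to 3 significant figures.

Each queued packet: L/R = 31000/10600000 = 2924.53 μs.
13 queued → 38018.9 μs.
Queuing delay = 38000 μs.

38000 μs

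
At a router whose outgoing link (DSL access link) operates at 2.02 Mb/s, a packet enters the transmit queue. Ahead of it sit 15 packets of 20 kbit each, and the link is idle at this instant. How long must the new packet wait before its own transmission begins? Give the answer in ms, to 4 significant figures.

148.5 ms

Each queued packet: L/R = 20000/2020000 = 9.90099 ms.
15 queued → 148.515 ms.
Queuing delay = 148.5 ms.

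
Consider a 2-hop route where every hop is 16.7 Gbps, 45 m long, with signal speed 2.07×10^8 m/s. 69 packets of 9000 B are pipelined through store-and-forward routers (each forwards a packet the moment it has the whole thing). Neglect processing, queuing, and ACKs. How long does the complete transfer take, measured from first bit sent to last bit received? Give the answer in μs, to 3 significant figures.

Per-hop transmission t_tx = L/R = 72000/16700000000 = 4.31138 μs.
Per-hop propagation t_prop = 45/2.07e+08 = 0.217391 μs.
Pipeline fill: first packet needs 2·t_tx to clear all hops; remaining 68 packets each add one t_tx.
Total = (2+69-1)·t_tx + 2·t_prop = 70·4.31138 + 2·0.217391 = 302 μs.

302 μs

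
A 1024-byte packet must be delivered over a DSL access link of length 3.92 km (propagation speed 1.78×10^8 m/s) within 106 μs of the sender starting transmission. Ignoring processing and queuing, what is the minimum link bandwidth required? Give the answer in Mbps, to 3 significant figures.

97.5 Mbps

L = 8192 bits.
Propagation delay = 3920 / 178000000 = 22.0225 μs.
Transmission budget = 106 − 22.0225 = 83.9775 μs.
R ≥ L / t_tx = 8192 bits / 8.39775e-05 s = 97.5 Mbps.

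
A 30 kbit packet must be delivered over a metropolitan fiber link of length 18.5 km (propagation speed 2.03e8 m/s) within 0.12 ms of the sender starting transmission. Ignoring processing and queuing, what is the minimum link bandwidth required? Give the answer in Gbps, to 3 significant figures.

1.04 Gbps

Propagation delay = 18500 / 2.03e+08 = 0.091133 ms.
Transmission budget = 0.12 − 0.091133 = 0.028867 ms.
R ≥ L / t_tx = 30000 bits / 2.8867e-05 s = 1.04 Gbps.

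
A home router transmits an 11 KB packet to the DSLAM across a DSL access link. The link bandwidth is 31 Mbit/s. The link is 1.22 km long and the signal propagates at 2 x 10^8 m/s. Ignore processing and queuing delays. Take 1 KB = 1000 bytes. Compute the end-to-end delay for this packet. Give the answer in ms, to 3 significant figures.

2.84 ms

L = 88000 bits.
Transmission delay = L/R = 88000 / 31000000 = 2.83871 ms.
Propagation delay = d/s = 1220 m / 200000000 m/s = 0.0061 ms.
Total = 2.84 ms.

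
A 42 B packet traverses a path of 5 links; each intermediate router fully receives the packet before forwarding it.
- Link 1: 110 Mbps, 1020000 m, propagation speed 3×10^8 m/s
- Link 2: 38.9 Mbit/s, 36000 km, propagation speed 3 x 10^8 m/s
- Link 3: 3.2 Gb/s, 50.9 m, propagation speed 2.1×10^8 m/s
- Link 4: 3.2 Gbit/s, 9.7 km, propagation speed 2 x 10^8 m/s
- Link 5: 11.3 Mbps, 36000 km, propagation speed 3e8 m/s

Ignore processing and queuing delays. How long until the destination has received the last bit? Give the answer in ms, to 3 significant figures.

243 ms

L = 42 × 8 = 336 bits.
Transmission delays (L/R per hop): 0.00305455, 0.00863753, 0.000105, 0.000105, 0.0297345 ms; sum = 0.0416366 ms.
Propagation delays (d/s per hop): 3.4, 120, 0.000242381, 0.0485, 120 ms; sum = 243.449 ms.
End-to-end = 243 ms.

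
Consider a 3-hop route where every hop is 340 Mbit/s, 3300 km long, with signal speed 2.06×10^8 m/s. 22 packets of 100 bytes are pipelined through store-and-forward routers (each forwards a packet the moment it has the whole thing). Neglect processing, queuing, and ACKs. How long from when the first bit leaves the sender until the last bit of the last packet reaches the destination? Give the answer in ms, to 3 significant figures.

48.1 ms

Per-hop transmission t_tx = L/R = 800/340000000 = 0.00235294 ms.
Per-hop propagation t_prop = 3300000/206000000 = 16.0194 ms.
Pipeline fill: first packet needs 3·t_tx to clear all hops; remaining 21 packets each add one t_tx.
Total = (3+22-1)·t_tx + 3·t_prop = 24·0.00235294 + 3·16.0194 = 48.1 ms.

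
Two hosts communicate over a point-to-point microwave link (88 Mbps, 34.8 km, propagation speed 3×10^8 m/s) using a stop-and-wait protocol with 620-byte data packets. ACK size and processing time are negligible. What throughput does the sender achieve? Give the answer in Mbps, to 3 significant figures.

t_tx = L/R = 4960/88000000 = 5.63636e-05 s.
t_prop = 34800/300000000 = 0.000116 s; RTT = 0.000232 s.
Cycle = t_tx + RTT = 0.000288364 s.
Throughput = L / cycle = 4960 / 0.000288364 = 17.2 Mbps.

17.2 Mbps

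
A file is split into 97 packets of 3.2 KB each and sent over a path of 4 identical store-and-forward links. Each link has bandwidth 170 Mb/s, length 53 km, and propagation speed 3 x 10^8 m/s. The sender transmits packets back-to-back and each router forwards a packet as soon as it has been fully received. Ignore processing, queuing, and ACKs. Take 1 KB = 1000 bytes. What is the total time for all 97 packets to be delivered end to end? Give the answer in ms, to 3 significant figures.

Per-hop transmission t_tx = L/R = 25600/170000000 = 0.150588 ms.
Per-hop propagation t_prop = 53000/300000000 = 0.176667 ms.
Pipeline fill: first packet needs 4·t_tx to clear all hops; remaining 96 packets each add one t_tx.
Total = (4+97-1)·t_tx + 4·t_prop = 100·0.150588 + 4·0.176667 = 15.8 ms.

15.8 ms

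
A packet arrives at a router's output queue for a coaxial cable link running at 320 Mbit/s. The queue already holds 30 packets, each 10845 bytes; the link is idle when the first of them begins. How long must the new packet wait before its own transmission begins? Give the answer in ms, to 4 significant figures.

Each queued packet: L/R = 86760/320000000 = 0.271125 ms.
30 queued → 8.13375 ms.
Queuing delay = 8.134 ms.

8.134 ms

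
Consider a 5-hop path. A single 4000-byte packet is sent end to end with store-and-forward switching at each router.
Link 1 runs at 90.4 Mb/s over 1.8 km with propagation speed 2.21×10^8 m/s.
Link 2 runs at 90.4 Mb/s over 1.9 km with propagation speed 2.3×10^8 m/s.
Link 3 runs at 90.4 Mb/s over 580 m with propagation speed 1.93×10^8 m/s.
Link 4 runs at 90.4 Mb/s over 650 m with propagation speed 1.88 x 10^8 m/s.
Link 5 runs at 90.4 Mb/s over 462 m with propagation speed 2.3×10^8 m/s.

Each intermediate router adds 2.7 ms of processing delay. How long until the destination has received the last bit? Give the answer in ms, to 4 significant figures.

L = 4000 × 8 = 32000 bits.
Transmission delay per hop = L/R = 32000/90400000 = 0.353982 ms; 5 hops → 1.76991 ms.
Propagation delays (d/s per hop): 0.0081448, 0.00826087, 0.00300518, 0.00345745, 0.0020087 ms; sum = 0.024877 ms.
Processing at 4 router(s): 4 × 2.7 ms = 10.8 ms.
End-to-end = 12.59 ms.

12.59 ms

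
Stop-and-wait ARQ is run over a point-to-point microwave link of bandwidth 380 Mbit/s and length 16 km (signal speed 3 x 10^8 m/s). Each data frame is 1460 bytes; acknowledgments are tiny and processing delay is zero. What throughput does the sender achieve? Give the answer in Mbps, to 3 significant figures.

t_tx = L/R = 11680/380000000 = 3.07368e-05 s.
t_prop = 16000/300000000 = 5.33333e-05 s; RTT = 0.000106667 s.
Cycle = t_tx + RTT = 0.000137404 s.
Throughput = L / cycle = 11680 / 0.000137404 = 85.0 Mbps.

85.0 Mbps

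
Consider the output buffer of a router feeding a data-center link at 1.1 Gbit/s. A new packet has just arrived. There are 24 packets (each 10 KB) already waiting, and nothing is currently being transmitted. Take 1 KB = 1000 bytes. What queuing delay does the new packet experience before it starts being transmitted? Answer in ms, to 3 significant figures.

Each queued packet: L/R = 80000/1100000000 = 0.0727273 ms.
24 queued → 1.74545 ms.
Queuing delay = 1.75 ms.

1.75 ms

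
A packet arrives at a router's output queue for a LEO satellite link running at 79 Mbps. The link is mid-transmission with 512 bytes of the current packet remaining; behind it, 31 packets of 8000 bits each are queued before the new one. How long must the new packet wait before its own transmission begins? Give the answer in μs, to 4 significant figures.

3191 μs

Each queued packet: L/R = 8000/79000000 = 101.266 μs.
31 queued → 3139.24 μs.
Plus remaining 4096 bits of current packet: 51.8481 μs.
Queuing delay = 3191 μs.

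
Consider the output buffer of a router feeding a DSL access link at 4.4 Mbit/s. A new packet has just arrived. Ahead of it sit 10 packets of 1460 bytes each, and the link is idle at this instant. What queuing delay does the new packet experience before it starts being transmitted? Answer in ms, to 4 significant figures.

26.55 ms

Each queued packet: L/R = 11680/4400000 = 2.65455 ms.
10 queued → 26.5455 ms.
Queuing delay = 26.55 ms.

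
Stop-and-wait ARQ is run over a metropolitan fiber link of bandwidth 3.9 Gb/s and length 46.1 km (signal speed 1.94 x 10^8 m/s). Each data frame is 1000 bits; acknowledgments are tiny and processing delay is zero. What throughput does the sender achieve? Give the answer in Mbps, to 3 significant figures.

t_tx = L/R = 1000/3900000000 = 2.5641e-07 s.
t_prop = 46100/194000000 = 0.000237629 s; RTT = 0.000475258 s.
Cycle = t_tx + RTT = 0.000475514 s.
Throughput = L / cycle = 1000 / 0.000475514 = 2.10 Mbps.

2.10 Mbps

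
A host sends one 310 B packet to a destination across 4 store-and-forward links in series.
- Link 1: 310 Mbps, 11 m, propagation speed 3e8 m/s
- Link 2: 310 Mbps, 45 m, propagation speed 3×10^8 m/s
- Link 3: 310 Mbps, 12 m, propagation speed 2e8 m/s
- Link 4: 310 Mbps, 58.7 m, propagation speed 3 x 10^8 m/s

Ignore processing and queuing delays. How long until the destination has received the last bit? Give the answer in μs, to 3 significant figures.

L = 310 × 8 = 2480 bits.
Transmission delay per hop = L/R = 2480/310000000 = 8 μs; 4 hops → 32 μs.
Propagation delays (d/s per hop): 0.0366667, 0.15, 0.06, 0.195667 μs; sum = 0.442333 μs.
End-to-end = 32.4 μs.

32.4 μs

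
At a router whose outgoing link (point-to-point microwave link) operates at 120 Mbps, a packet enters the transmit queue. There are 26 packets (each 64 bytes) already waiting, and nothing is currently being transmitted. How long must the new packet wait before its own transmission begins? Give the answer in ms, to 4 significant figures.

0.1109 ms

Each queued packet: L/R = 512/120000000 = 0.00426667 ms.
26 queued → 0.110933 ms.
Queuing delay = 0.1109 ms.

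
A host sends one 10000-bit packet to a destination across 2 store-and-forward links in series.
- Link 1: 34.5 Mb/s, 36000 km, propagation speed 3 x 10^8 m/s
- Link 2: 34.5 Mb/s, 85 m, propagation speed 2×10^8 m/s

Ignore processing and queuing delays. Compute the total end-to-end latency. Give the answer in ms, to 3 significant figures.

Transmission delay per hop = L/R = 10000/34500000 = 0.289855 ms; 2 hops → 0.57971 ms.
Propagation delays (d/s per hop): 120, 0.000425 ms; sum = 120 ms.
End-to-end = 121 ms.

121 ms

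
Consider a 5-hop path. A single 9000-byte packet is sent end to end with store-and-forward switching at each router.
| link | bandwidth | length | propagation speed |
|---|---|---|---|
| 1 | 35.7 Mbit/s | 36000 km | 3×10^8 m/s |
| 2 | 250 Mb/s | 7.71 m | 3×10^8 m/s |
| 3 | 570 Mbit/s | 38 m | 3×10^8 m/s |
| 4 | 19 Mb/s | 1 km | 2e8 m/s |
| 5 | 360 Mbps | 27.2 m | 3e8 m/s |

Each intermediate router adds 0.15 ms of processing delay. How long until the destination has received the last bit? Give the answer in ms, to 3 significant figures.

L = 9000 × 8 = 72000 bits.
Transmission delays (L/R per hop): 2.01681, 0.288, 0.126316, 3.78947, 0.2 ms; sum = 6.4206 ms.
Propagation delays (d/s per hop): 120, 2.57e-05, 0.000126667, 0.005, 9.06667e-05 ms; sum = 120.005 ms.
Processing at 4 router(s): 4 × 0.15 ms = 0.6 ms.
End-to-end = 127 ms.

127 ms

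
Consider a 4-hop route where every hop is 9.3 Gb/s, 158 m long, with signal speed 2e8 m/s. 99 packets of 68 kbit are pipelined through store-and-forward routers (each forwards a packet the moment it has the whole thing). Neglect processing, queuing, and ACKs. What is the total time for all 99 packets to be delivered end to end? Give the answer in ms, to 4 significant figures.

Per-hop transmission t_tx = L/R = 68000/9300000000 = 0.00731183 ms.
Per-hop propagation t_prop = 158/200000000 = 0.00079 ms.
Pipeline fill: first packet needs 4·t_tx to clear all hops; remaining 98 packets each add one t_tx.
Total = (4+99-1)·t_tx + 4·t_prop = 102·0.00731183 + 4·0.00079 = 0.7490 ms.

0.7490 ms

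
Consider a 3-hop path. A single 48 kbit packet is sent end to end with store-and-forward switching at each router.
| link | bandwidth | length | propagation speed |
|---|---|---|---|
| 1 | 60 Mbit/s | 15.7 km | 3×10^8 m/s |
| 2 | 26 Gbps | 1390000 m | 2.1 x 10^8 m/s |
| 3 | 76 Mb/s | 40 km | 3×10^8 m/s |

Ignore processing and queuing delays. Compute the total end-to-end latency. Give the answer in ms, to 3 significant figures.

8.24 ms

L = 48000 bits.
Transmission delays (L/R per hop): 0.8, 0.00184615, 0.631579 ms; sum = 1.43343 ms.
Propagation delays (d/s per hop): 0.0523333, 6.61905, 0.133333 ms; sum = 6.80471 ms.
End-to-end = 8.24 ms.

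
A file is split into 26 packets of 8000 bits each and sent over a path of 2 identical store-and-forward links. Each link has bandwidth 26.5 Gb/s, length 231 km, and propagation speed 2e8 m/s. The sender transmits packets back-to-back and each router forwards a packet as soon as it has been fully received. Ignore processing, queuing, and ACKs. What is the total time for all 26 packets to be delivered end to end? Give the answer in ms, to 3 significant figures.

2.32 ms

Per-hop transmission t_tx = L/R = 8000/26500000000 = 0.000301887 ms.
Per-hop propagation t_prop = 231000/200000000 = 1.155 ms.
Pipeline fill: first packet needs 2·t_tx to clear all hops; remaining 25 packets each add one t_tx.
Total = (2+26-1)·t_tx + 2·t_prop = 27·0.000301887 + 2·1.155 = 2.32 ms.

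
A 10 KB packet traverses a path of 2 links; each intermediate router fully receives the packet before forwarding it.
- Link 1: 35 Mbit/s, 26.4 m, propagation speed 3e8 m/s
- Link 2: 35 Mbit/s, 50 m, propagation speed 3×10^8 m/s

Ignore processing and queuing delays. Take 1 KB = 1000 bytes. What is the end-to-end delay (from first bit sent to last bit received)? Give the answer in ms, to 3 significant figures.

4.57 ms

L = 80000 bits.
Transmission delay per hop = L/R = 80000/35000000 = 2.28571 ms; 2 hops → 4.57143 ms.
Propagation delays (d/s per hop): 8.8e-05, 0.000166667 ms; sum = 0.000254667 ms.
End-to-end = 4.57 ms.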